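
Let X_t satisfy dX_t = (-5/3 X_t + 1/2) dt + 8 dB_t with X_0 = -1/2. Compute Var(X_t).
Var(X_t) = 96/5 - 96*exp(-10*t/3)/5

The variance V(t) = Var(X_t) satisfies V'(t) = 2 a V(t) + c^2 with V(0) = 0 (drift coefficient is linear in X, diffusion is constant). With a = -5/3, c = 8, the solution is
  V(t) = (c^2 / (2 a)) * (exp(2 a t) - 1)
       = (8^2 / (2*(-5/3))) * (exp((-10/3) t) - 1)
       = 96/5 - 96*exp(-10*t/3)/5.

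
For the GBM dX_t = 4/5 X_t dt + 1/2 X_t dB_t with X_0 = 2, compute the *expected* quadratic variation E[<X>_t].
E[<X>_t] = 20*exp(37*t/20)/37 - 20/37

<X>_t = int_0^t ((1/2) * X_s)^2 ds. Taking expectation inside the integral: E[<X>_t] = (1/2)^2 * int_0^t E[X_s^2] ds. For GBM, E[X_s^2] = x_0^2 * exp((2 mu + sigma^2) s). Integrating:
  E[<X>_t] = (1/2)^2 * 2^2 * (exp((2*(4/5) + (1/2)^2) t) - 1) / (2*(4/5) + (1/2)^2)
           = (1/2)^2 * 2^2 * (exp((37/20) t) - 1) / (37/20) = 20*exp(37*t/20)/37 - 20/37.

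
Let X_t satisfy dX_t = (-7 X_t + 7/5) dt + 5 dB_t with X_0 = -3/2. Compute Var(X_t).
Var(X_t) = 25/14 - 25*exp(-14*t)/14

The variance V(t) = Var(X_t) satisfies V'(t) = 2 a V(t) + c^2 with V(0) = 0 (drift coefficient is linear in X, diffusion is constant). With a = -7, c = 5, the solution is
  V(t) = (c^2 / (2 a)) * (exp(2 a t) - 1)
       = (5^2 / (2*(-7))) * (exp((-14) t) - 1)
       = 25/14 - 25*exp(-14*t)/14.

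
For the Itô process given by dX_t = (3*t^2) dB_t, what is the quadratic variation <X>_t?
<X>_t = 9*t^5/5

For an Itô process dX_t = a(t) dt + b(t) dB_t, the quadratic variation is <X>_t = int_0^t b(s)^2 ds (the drift term does not contribute). Here b(s) = 3*s^2, so
  b(s)^2 = 9*s^4.
Integrating from 0 to t:
  <X>_t = int_0^t (9*s^4) ds = 9*t^5/5.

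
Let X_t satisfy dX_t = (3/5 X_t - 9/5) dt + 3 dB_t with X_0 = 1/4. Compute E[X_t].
E[X_t] = 3 - 11*exp(3*t/5)/4

Taking expectations and using E[dB_t] = 0, the mean m(t) = E[X_t] satisfies the ODE m'(t) = a m(t) + b with m(0) = x_0. With a = 3/5, b = -9/5, x_0 = 1/4, the solution is
  m(t) = x_0 * exp(a t) + (b/a) * (exp(a t) - 1)
       = (1/4) * exp((3/5) t) + ((-9/5)/(3/5)) * (exp((3/5) t) - 1)
       = 3 - 11*exp(3*t/5)/4.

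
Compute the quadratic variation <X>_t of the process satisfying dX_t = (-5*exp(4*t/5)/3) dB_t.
<X>_t = 125*exp(8*t/5)/72 - 125/72

For an Itô process dX_t = a(t) dt + b(t) dB_t, the quadratic variation is <X>_t = int_0^t b(s)^2 ds (the drift term does not contribute). Here b(s) = -5*exp(4*s/5)/3, so
  b(s)^2 = 25*exp(8*s/5)/9.
Integrating from 0 to t:
  <X>_t = int_0^t (25*exp(8*s/5)/9) ds = 125*exp(8*t/5)/72 - 125/72.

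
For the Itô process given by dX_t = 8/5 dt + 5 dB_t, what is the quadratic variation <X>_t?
<X>_t = 25*t

For an Itô process dX_t = a(t) dt + b(t) dB_t, the quadratic variation is <X>_t = int_0^t b(s)^2 ds (the drift term does not contribute). Here b(s) = 5, so
  b(s)^2 = 25.
Integrating from 0 to t:
  <X>_t = int_0^t (25) ds = 25*t.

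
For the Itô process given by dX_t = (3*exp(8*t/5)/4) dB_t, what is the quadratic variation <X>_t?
<X>_t = 45*exp(16*t/5)/256 - 45/256

For an Itô process dX_t = a(t) dt + b(t) dB_t, the quadratic variation is <X>_t = int_0^t b(s)^2 ds (the drift term does not contribute). Here b(s) = 3*exp(8*s/5)/4, so
  b(s)^2 = 9*exp(16*s/5)/16.
Integrating from 0 to t:
  <X>_t = int_0^t (9*exp(16*s/5)/16) ds = 45*exp(16*t/5)/256 - 45/256.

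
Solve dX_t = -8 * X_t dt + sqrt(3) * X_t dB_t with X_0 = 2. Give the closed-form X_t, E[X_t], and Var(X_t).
X_t = 2 * exp((-19/2) t + (sqrt(3)) B_t); E[X_t] = 2*exp(-8*t); Var(X_t) = (4*exp(3*t) - 4)*exp(-16*t)

For GBM dX = mu X dt + sigma X dB with X_0 = x_0, apply Itô to Y = log X: dY = (mu - sigma^2/2) dt + sigma dB, so Y_t = log(x_0) + (mu - sigma^2/2) t + sigma B_t and hence X_t = x_0 * exp((mu - sigma^2/2) t + sigma B_t).
With mu = -8, sigma = sqrt(3), x_0 = 2, this gives:
  X_t = 2 * exp((-19/2) * t + (sqrt(3)) * B_t).
Since sigma*B_t ~ Normal(0, sigma^2 t), E[exp(sigma*B_t)] = exp(sigma^2 t / 2); so E[X_t] = x_0 * exp((mu - sigma^2/2) t) * exp(sigma^2 t / 2) = x_0 * exp(mu t) = 2*exp(-8*t).
Var(X_t) = E[X_t^2] - (E[X_t])^2 = x_0^2 * exp(2 mu t) * (exp(sigma^2 t) - 1) = (4*exp(3*t) - 4)*exp(-16*t).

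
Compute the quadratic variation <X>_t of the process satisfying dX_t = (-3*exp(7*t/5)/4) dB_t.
<X>_t = 45*exp(14*t/5)/224 - 45/224

For an Itô process dX_t = a(t) dt + b(t) dB_t, the quadratic variation is <X>_t = int_0^t b(s)^2 ds (the drift term does not contribute). Here b(s) = -3*exp(7*s/5)/4, so
  b(s)^2 = 9*exp(14*s/5)/16.
Integrating from 0 to t:
  <X>_t = int_0^t (9*exp(14*s/5)/16) ds = 45*exp(14*t/5)/224 - 45/224.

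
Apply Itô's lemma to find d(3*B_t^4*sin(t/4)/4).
d(3*B_t^4*sin(t/4)/4) = (3*B_t^2*(B_t^2*cos(t/4) + 24*sin(t/4))/16) dt + (3*B_t^3*sin(t/4)) dB_t

Itô's formula for f(t, x): d f(t, B_t) = (f_t + (1/2) f_xx) dt + f_x dB_t. Compute partials of f(t, x) = 3*x^4*sin(t/4)/4:
  f_t(t,x)  = 3*x^4*cos(t/4)/16
  f_x(t,x)  = 3*x^3*sin(t/4)
  f_xx(t,x) = 9*x^2*sin(t/4)
Assemble drift = f_t + (1/2) f_xx = 3*x^2*(x^2*cos(t/4) + 24*sin(t/4))/16 and diffusion = f_x = 3*x^3*sin(t/4). Substituting x = B_t:
  d(3*B_t^4*sin(t/4)/4) = (3*B_t^2*(B_t^2*cos(t/4) + 24*sin(t/4))/16) dt + (3*B_t^3*sin(t/4)) dB_t.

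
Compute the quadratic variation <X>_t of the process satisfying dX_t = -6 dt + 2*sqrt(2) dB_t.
<X>_t = 8*t

For an Itô process dX_t = a(t) dt + b(t) dB_t, the quadratic variation is <X>_t = int_0^t b(s)^2 ds (the drift term does not contribute). Here b(s) = 2*sqrt(2), so
  b(s)^2 = 8.
Integrating from 0 to t:
  <X>_t = int_0^t (8) ds = 8*t.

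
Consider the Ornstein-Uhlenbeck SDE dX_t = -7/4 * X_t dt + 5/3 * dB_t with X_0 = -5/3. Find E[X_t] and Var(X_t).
E[X_t] = -5*exp(-7*t/4)/3; Var(X_t) = 50/63 - 50*exp(-7*t/2)/63

The OU SDE dX = -theta X dt + sigma dB admits the integrating factor exp(theta t): d(exp(theta t) X_t) = sigma exp(theta t) dB_t. Integrating from 0 to t:
  X_t = x_0 * exp(-theta t) + sigma * int_0^t exp(-theta (t-s)) dB_s.
The Itô integral has mean 0 and (by the Itô isometry) variance sigma^2 * int_0^t exp(-2 theta (t - s)) ds = sigma^2 * (1 - exp(-2 theta t)) / (2 theta).
With theta = 7/4, sigma = 5/3, x_0 = -5/3:
  E[X_t] = -5/3 * exp(-7/4 t) = -5*exp(-7*t/4)/3
  Var(X_t) = (5/3)^2 * (1 - exp(-2*7/4 t)) / (2 * 7/4) = 50/63 - 50*exp(-7*t/2)/63.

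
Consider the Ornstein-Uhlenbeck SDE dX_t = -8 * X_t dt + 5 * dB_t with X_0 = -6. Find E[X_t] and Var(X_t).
E[X_t] = -6*exp(-8*t); Var(X_t) = 25/16 - 25*exp(-16*t)/16

The OU SDE dX = -theta X dt + sigma dB admits the integrating factor exp(theta t): d(exp(theta t) X_t) = sigma exp(theta t) dB_t. Integrating from 0 to t:
  X_t = x_0 * exp(-theta t) + sigma * int_0^t exp(-theta (t-s)) dB_s.
The Itô integral has mean 0 and (by the Itô isometry) variance sigma^2 * int_0^t exp(-2 theta (t - s)) ds = sigma^2 * (1 - exp(-2 theta t)) / (2 theta).
With theta = 8, sigma = 5, x_0 = -6:
  E[X_t] = -6 * exp(-8 t) = -6*exp(-8*t)
  Var(X_t) = (5)^2 * (1 - exp(-2*8 t)) / (2 * 8) = 25/16 - 25*exp(-16*t)/16.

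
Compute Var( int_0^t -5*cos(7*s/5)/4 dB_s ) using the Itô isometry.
Var = 25*t/32 + 125*sin(14*t/5)/448

The Itô integral of a deterministic integrand f(s) has mean 0 because each increment f(s) * (B_{s+ds} - B_s) has mean 0. By the Itô isometry:
  Var( int_0^t f(s) dB_s ) = E[ (int_0^t f(s) dB_s)^2 ] = int_0^t f(s)^2 ds.
Here f(s) = -5*cos(7*s/5)/4, so f(s)^2 = 25*cos(7*s/5)^2/16. Integrate:
  int_0^t (25*cos(7*s/5)^2/16) ds = 25*t/32 + 125*sin(14*t/5)/448.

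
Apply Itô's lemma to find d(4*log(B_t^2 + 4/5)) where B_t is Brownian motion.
d(4*log(B_t^2 + 4/5)) = (20*(4 - 5*B_t^2)/(5*B_t^2 + 4)^2) dt + (40*B_t/(5*B_t^2 + 4)) dB_t

Itô's formula for f(B_t) gives d f(B_t) = f'(B_t) dB_t + (1/2) f''(B_t) dt. Compute derivatives of f(x) = 4*log(x^2 + 4/5):
  f'(x)  = 40*x/(5*x^2 + 4)
  f''(x) = 40*(4 - 5*x^2)/(5*x^2 + 4)^2
Substitute x = B_t and multiply the f'' term by 1/2:
  drift     = (1/2) * (40*(4 - 5*x^2)/(5*x^2 + 4)^2) evaluated at B_t = 20*(4 - 5*B_t^2)/(5*B_t^2 + 4)^2
  diffusion = (40*x/(5*x^2 + 4)) evaluated at B_t = 40*B_t/(5*B_t^2 + 4)
Therefore d(4*log(B_t^2 + 4/5)) = (20*(4 - 5*B_t^2)/(5*B_t^2 + 4)^2) dt + (40*B_t/(5*B_t^2 + 4)) dB_t.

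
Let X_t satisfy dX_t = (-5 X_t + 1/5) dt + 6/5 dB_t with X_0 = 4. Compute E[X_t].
E[X_t] = 1/25 + 99*exp(-5*t)/25

Taking expectations and using E[dB_t] = 0, the mean m(t) = E[X_t] satisfies the ODE m'(t) = a m(t) + b with m(0) = x_0. With a = -5, b = 1/5, x_0 = 4, the solution is
  m(t) = x_0 * exp(a t) + (b/a) * (exp(a t) - 1)
       = 4 * exp((-5) t) + ((1/5)/(-5)) * (exp((-5) t) - 1)
       = 1/25 + 99*exp(-5*t)/25.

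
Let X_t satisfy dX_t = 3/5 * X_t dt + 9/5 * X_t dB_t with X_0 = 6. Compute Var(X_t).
Var(X_t) = 36*(exp(81*t/25) - 1)*exp(6*t/5)

For GBM dX = mu X dt + sigma X dB with X_0 = x_0, apply Itô to Y = log X: dY = (mu - sigma^2/2) dt + sigma dB, so Y_t = log(x_0) + (mu - sigma^2/2) t + sigma B_t and hence X_t = x_0 * exp((mu - sigma^2/2) t + sigma B_t).
With mu = 3/5, sigma = 9/5, x_0 = 6, this gives:
  X_t = 6 * exp((-51/50) * t + (9/5) * B_t).
Since sigma*B_t ~ Normal(0, sigma^2 t), E[exp(sigma*B_t)] = exp(sigma^2 t / 2); so E[X_t] = x_0 * exp((mu - sigma^2/2) t) * exp(sigma^2 t / 2) = x_0 * exp(mu t) = 6*exp(3*t/5).
Var(X_t) = E[X_t^2] - (E[X_t])^2 = x_0^2 * exp(2 mu t) * (exp(sigma^2 t) - 1) = 36*(exp(81*t/25) - 1)*exp(6*t/5).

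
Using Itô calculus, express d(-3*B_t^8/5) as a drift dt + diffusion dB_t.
d(-3*B_t^8/5) = (-84*B_t^6/5) dt + (-24*B_t^7/5) dB_t

Itô's formula for f(B_t) gives d f(B_t) = f'(B_t) dB_t + (1/2) f''(B_t) dt. Compute derivatives of f(x) = -3*x^8/5:
  f'(x)  = -24*x^7/5
  f''(x) = -168*x^6/5
Substitute x = B_t and multiply the f'' term by 1/2:
  drift     = (1/2) * (-168*x^6/5) evaluated at B_t = -84*B_t^6/5
  diffusion = (-24*x^7/5) evaluated at B_t = -24*B_t^7/5
Therefore d(-3*B_t^8/5) = (-84*B_t^6/5) dt + (-24*B_t^7/5) dB_t.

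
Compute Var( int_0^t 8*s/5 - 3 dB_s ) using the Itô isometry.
Var = t*(64*t^2 - 360*t + 675)/75

The Itô integral of a deterministic integrand f(s) has mean 0 because each increment f(s) * (B_{s+ds} - B_s) has mean 0. By the Itô isometry:
  Var( int_0^t f(s) dB_s ) = E[ (int_0^t f(s) dB_s)^2 ] = int_0^t f(s)^2 ds.
Here f(s) = 8*s/5 - 3, so f(s)^2 = (8*s - 15)^2/25. Integrate:
  int_0^t ((8*s - 15)^2/25) ds = t*(64*t^2 - 360*t + 675)/75.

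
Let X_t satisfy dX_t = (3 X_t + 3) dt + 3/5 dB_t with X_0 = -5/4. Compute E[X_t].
E[X_t] = -exp(3*t)/4 - 1

Taking expectations and using E[dB_t] = 0, the mean m(t) = E[X_t] satisfies the ODE m'(t) = a m(t) + b with m(0) = x_0. With a = 3, b = 3, x_0 = -5/4, the solution is
  m(t) = x_0 * exp(a t) + (b/a) * (exp(a t) - 1)
       = (-5/4) * exp(3 t) + (3/3) * (exp(3 t) - 1)
       = -exp(3*t)/4 - 1.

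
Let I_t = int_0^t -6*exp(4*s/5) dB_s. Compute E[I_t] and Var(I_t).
E[I_t] = 0; Var(I_t) = 45*exp(8*t/5)/2 - 45/2

The Itô integral of a deterministic integrand f(s) has mean 0 because each increment f(s) * (B_{s+ds} - B_s) has mean 0. By the Itô isometry:
  Var( int_0^t f(s) dB_s ) = E[ (int_0^t f(s) dB_s)^2 ] = int_0^t f(s)^2 ds.
Here f(s) = -6*exp(4*s/5), so f(s)^2 = 36*exp(8*s/5). Integrate:
  int_0^t (36*exp(8*s/5)) ds = 45*exp(8*t/5)/2 - 45/2.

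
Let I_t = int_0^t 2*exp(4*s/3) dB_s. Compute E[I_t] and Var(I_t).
E[I_t] = 0; Var(I_t) = 3*exp(8*t/3)/2 - 3/2

The Itô integral of a deterministic integrand f(s) has mean 0 because each increment f(s) * (B_{s+ds} - B_s) has mean 0. By the Itô isometry:
  Var( int_0^t f(s) dB_s ) = E[ (int_0^t f(s) dB_s)^2 ] = int_0^t f(s)^2 ds.
Here f(s) = 2*exp(4*s/3), so f(s)^2 = 4*exp(8*s/3). Integrate:
  int_0^t (4*exp(8*s/3)) ds = 3*exp(8*t/3)/2 - 3/2.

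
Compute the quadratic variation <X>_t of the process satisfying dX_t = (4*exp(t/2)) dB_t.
<X>_t = 16*exp(t) - 16

For an Itô process dX_t = a(t) dt + b(t) dB_t, the quadratic variation is <X>_t = int_0^t b(s)^2 ds (the drift term does not contribute). Here b(s) = 4*exp(s/2), so
  b(s)^2 = 16*exp(s).
Integrating from 0 to t:
  <X>_t = int_0^t (16*exp(s)) ds = 16*exp(t) - 16.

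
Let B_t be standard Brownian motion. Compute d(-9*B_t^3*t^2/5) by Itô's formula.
d(-9*B_t^3*t^2/5) = (9*B_t*t*(-2*B_t^2 - 3*t)/5) dt + (-27*B_t^2*t^2/5) dB_t

Itô's formula for f(t, x): d f(t, B_t) = (f_t + (1/2) f_xx) dt + f_x dB_t. Compute partials of f(t, x) = -9*t^2*x^3/5:
  f_t(t,x)  = -18*t*x^3/5
  f_x(t,x)  = -27*t^2*x^2/5
  f_xx(t,x) = -54*t^2*x/5
Assemble drift = f_t + (1/2) f_xx = 9*t*x*(-3*t - 2*x^2)/5 and diffusion = f_x = -27*t^2*x^2/5. Substituting x = B_t:
  d(-9*B_t^3*t^2/5) = (9*B_t*t*(-2*B_t^2 - 3*t)/5) dt + (-27*B_t^2*t^2/5) dB_t.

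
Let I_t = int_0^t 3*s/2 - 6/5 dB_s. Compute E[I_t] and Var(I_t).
E[I_t] = 0; Var(I_t) = 3*t*(25*t^2 - 60*t + 48)/100

The Itô integral of a deterministic integrand f(s) has mean 0 because each increment f(s) * (B_{s+ds} - B_s) has mean 0. By the Itô isometry:
  Var( int_0^t f(s) dB_s ) = E[ (int_0^t f(s) dB_s)^2 ] = int_0^t f(s)^2 ds.
Here f(s) = 3*s/2 - 6/5, so f(s)^2 = 9*(5*s - 4)^2/100. Integrate:
  int_0^t (9*(5*s - 4)^2/100) ds = 3*t*(25*t^2 - 60*t + 48)/100.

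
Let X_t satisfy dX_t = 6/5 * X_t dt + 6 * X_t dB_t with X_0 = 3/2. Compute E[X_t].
E[X_t] = 3*exp(6*t/5)/2

For GBM dX = mu X dt + sigma X dB with X_0 = x_0, apply Itô to Y = log X: dY = (mu - sigma^2/2) dt + sigma dB, so Y_t = log(x_0) + (mu - sigma^2/2) t + sigma B_t and hence X_t = x_0 * exp((mu - sigma^2/2) t + sigma B_t).
With mu = 6/5, sigma = 6, x_0 = 3/2, this gives:
  X_t = 3/2 * exp((-84/5) * t + (6) * B_t).
Since sigma*B_t ~ Normal(0, sigma^2 t), E[exp(sigma*B_t)] = exp(sigma^2 t / 2); so E[X_t] = x_0 * exp((mu - sigma^2/2) t) * exp(sigma^2 t / 2) = x_0 * exp(mu t) = 3*exp(6*t/5)/2.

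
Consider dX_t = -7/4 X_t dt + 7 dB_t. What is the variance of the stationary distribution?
lim Var(X_t) = 14

The OU SDE dX = -theta X dt + sigma dB admits the integrating factor exp(theta t): d(exp(theta t) X_t) = sigma exp(theta t) dB_t. Integrating from 0 to t gives X_t = x_0 * exp(-theta t) + sigma * int_0^t exp(-theta (t-s)) dB_s for any initial x_0. The Itô integral has variance (by the Itô isometry) sigma^2 * int_0^t exp(-2 theta (t - s)) ds = sigma^2 * (1 - exp(-2 theta t)) / (2 theta), independent of x_0.
With theta = 7/4, sigma = 7:
  Var(X_t) = (7)^2 * (1 - exp(-2*7/4 t)) / (2 * 7/4) = 14 - 14*exp(-7*t/2).
As t -> infinity, exp(-2*7/4 t) -> 0, so the stationary variance is sigma^2 / (2 theta) = 14.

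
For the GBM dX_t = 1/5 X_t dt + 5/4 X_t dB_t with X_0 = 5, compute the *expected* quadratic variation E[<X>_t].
E[<X>_t] = 3125*exp(157*t/80)/157 - 3125/157

<X>_t = int_0^t ((5/4) * X_s)^2 ds. Taking expectation inside the integral: E[<X>_t] = (5/4)^2 * int_0^t E[X_s^2] ds. For GBM, E[X_s^2] = x_0^2 * exp((2 mu + sigma^2) s). Integrating:
  E[<X>_t] = (5/4)^2 * 5^2 * (exp((2*(1/5) + (5/4)^2) t) - 1) / (2*(1/5) + (5/4)^2)
           = (5/4)^2 * 5^2 * (exp((157/80) t) - 1) / (157/80) = 3125*exp(157*t/80)/157 - 3125/157.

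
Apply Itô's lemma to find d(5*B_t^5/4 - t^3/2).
d(5*B_t^5/4 - t^3/2) = (25*B_t^3/2 - 3*t^2/2) dt + (25*B_t^4/4) dB_t

Itô's formula for f(t, x): d f(t, B_t) = (f_t + (1/2) f_xx) dt + f_x dB_t. Compute partials of f(t, x) = -t^3/2 + 5*x^5/4:
  f_t(t,x)  = -3*t^2/2
  f_x(t,x)  = 25*x^4/4
  f_xx(t,x) = 25*x^3
Assemble drift = f_t + (1/2) f_xx = -3*t^2/2 + 25*x^3/2 and diffusion = f_x = 25*x^4/4. Substituting x = B_t:
  d(5*B_t^5/4 - t^3/2) = (25*B_t^3/2 - 3*t^2/2) dt + (25*B_t^4/4) dB_t.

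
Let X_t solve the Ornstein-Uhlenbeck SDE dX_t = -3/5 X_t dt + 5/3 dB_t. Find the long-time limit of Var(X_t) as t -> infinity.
lim Var(X_t) = 125/54

The OU SDE dX = -theta X dt + sigma dB admits the integrating factor exp(theta t): d(exp(theta t) X_t) = sigma exp(theta t) dB_t. Integrating from 0 to t gives X_t = x_0 * exp(-theta t) + sigma * int_0^t exp(-theta (t-s)) dB_s for any initial x_0. The Itô integral has variance (by the Itô isometry) sigma^2 * int_0^t exp(-2 theta (t - s)) ds = sigma^2 * (1 - exp(-2 theta t)) / (2 theta), independent of x_0.
With theta = 3/5, sigma = 5/3:
  Var(X_t) = (5/3)^2 * (1 - exp(-2*3/5 t)) / (2 * 3/5) = 125/54 - 125*exp(-6*t/5)/54.
As t -> infinity, exp(-2*3/5 t) -> 0, so the stationary variance is sigma^2 / (2 theta) = 125/54.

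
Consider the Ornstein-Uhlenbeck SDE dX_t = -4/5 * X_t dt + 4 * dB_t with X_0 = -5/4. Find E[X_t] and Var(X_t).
E[X_t] = -5*exp(-4*t/5)/4; Var(X_t) = 10 - 10*exp(-8*t/5)

The OU SDE dX = -theta X dt + sigma dB admits the integrating factor exp(theta t): d(exp(theta t) X_t) = sigma exp(theta t) dB_t. Integrating from 0 to t:
  X_t = x_0 * exp(-theta t) + sigma * int_0^t exp(-theta (t-s)) dB_s.
The Itô integral has mean 0 and (by the Itô isometry) variance sigma^2 * int_0^t exp(-2 theta (t - s)) ds = sigma^2 * (1 - exp(-2 theta t)) / (2 theta).
With theta = 4/5, sigma = 4, x_0 = -5/4:
  E[X_t] = -5/4 * exp(-4/5 t) = -5*exp(-4*t/5)/4
  Var(X_t) = (4)^2 * (1 - exp(-2*4/5 t)) / (2 * 4/5) = 10 - 10*exp(-8*t/5).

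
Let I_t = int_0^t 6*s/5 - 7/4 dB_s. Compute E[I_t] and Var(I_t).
E[I_t] = 0; Var(I_t) = t*(192*t^2 - 840*t + 1225)/400

The Itô integral of a deterministic integrand f(s) has mean 0 because each increment f(s) * (B_{s+ds} - B_s) has mean 0. By the Itô isometry:
  Var( int_0^t f(s) dB_s ) = E[ (int_0^t f(s) dB_s)^2 ] = int_0^t f(s)^2 ds.
Here f(s) = 6*s/5 - 7/4, so f(s)^2 = (24*s - 35)^2/400. Integrate:
  int_0^t ((24*s - 35)^2/400) ds = t*(192*t^2 - 840*t + 1225)/400.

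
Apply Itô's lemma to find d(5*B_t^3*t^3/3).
d(5*B_t^3*t^3/3) = (5*B_t*t^2*(B_t^2 + t)) dt + (5*B_t^2*t^3) dB_t

Itô's formula for f(t, x): d f(t, B_t) = (f_t + (1/2) f_xx) dt + f_x dB_t. Compute partials of f(t, x) = 5*t^3*x^3/3:
  f_t(t,x)  = 5*t^2*x^3
  f_x(t,x)  = 5*t^3*x^2
  f_xx(t,x) = 10*t^3*x
Assemble drift = f_t + (1/2) f_xx = 5*t^2*x*(t + x^2) and diffusion = f_x = 5*t^3*x^2. Substituting x = B_t:
  d(5*B_t^3*t^3/3) = (5*B_t*t^2*(B_t^2 + t)) dt + (5*B_t^2*t^3) dB_t.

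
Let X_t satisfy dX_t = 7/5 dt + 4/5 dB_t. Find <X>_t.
<X>_t = 16*t/25

For an Itô process dX_t = a(t) dt + b(t) dB_t, the quadratic variation is <X>_t = int_0^t b(s)^2 ds (the drift term does not contribute). Here b(s) = 4/5, so
  b(s)^2 = 16/25.
Integrating from 0 to t:
  <X>_t = int_0^t (16/25) ds = 16*t/25.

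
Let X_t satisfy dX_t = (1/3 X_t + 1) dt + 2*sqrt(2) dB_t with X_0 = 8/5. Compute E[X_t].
E[X_t] = 23*exp(t/3)/5 - 3

Taking expectations and using E[dB_t] = 0, the mean m(t) = E[X_t] satisfies the ODE m'(t) = a m(t) + b with m(0) = x_0. With a = 1/3, b = 1, x_0 = 8/5, the solution is
  m(t) = x_0 * exp(a t) + (b/a) * (exp(a t) - 1)
       = (8/5) * exp((1/3) t) + (1/(1/3)) * (exp((1/3) t) - 1)
       = 23*exp(t/3)/5 - 3.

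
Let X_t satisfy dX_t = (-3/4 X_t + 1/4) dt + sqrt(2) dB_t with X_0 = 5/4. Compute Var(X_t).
Var(X_t) = 4/3 - 4*exp(-3*t/2)/3

The variance V(t) = Var(X_t) satisfies V'(t) = 2 a V(t) + c^2 with V(0) = 0 (drift coefficient is linear in X, diffusion is constant). With a = -3/4, c = sqrt(2), the solution is
  V(t) = (c^2 / (2 a)) * (exp(2 a t) - 1)
       = (sqrt(2)^2 / (2*(-3/4))) * (exp((-3/2) t) - 1)
       = 4/3 - 4*exp(-3*t/2)/3.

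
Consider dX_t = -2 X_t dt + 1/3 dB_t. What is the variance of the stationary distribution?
lim Var(X_t) = 1/36

The OU SDE dX = -theta X dt + sigma dB admits the integrating factor exp(theta t): d(exp(theta t) X_t) = sigma exp(theta t) dB_t. Integrating from 0 to t gives X_t = x_0 * exp(-theta t) + sigma * int_0^t exp(-theta (t-s)) dB_s for any initial x_0. The Itô integral has variance (by the Itô isometry) sigma^2 * int_0^t exp(-2 theta (t - s)) ds = sigma^2 * (1 - exp(-2 theta t)) / (2 theta), independent of x_0.
With theta = 2, sigma = 1/3:
  Var(X_t) = (1/3)^2 * (1 - exp(-2*2 t)) / (2 * 2) = 1/36 - exp(-4*t)/36.
As t -> infinity, exp(-2*2 t) -> 0, so the stationary variance is sigma^2 / (2 theta) = 1/36.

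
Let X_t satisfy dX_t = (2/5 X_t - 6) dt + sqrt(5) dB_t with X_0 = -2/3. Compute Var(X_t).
Var(X_t) = 25*exp(4*t/5)/4 - 25/4

The variance V(t) = Var(X_t) satisfies V'(t) = 2 a V(t) + c^2 with V(0) = 0 (drift coefficient is linear in X, diffusion is constant). With a = 2/5, c = sqrt(5), the solution is
  V(t) = (c^2 / (2 a)) * (exp(2 a t) - 1)
       = (sqrt(5)^2 / (2*(2/5))) * (exp((4/5) t) - 1)
       = 25*exp(4*t/5)/4 - 25/4.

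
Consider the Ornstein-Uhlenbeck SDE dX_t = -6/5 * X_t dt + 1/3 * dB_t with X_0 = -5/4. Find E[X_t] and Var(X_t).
E[X_t] = -5*exp(-6*t/5)/4; Var(X_t) = 5/108 - 5*exp(-12*t/5)/108

The OU SDE dX = -theta X dt + sigma dB admits the integrating factor exp(theta t): d(exp(theta t) X_t) = sigma exp(theta t) dB_t. Integrating from 0 to t:
  X_t = x_0 * exp(-theta t) + sigma * int_0^t exp(-theta (t-s)) dB_s.
The Itô integral has mean 0 and (by the Itô isometry) variance sigma^2 * int_0^t exp(-2 theta (t - s)) ds = sigma^2 * (1 - exp(-2 theta t)) / (2 theta).
With theta = 6/5, sigma = 1/3, x_0 = -5/4:
  E[X_t] = -5/4 * exp(-6/5 t) = -5*exp(-6*t/5)/4
  Var(X_t) = (1/3)^2 * (1 - exp(-2*6/5 t)) / (2 * 6/5) = 5/108 - 5*exp(-12*t/5)/108.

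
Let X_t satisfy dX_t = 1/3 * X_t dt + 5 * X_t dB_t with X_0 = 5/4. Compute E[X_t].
E[X_t] = 5*exp(t/3)/4

For GBM dX = mu X dt + sigma X dB with X_0 = x_0, apply Itô to Y = log X: dY = (mu - sigma^2/2) dt + sigma dB, so Y_t = log(x_0) + (mu - sigma^2/2) t + sigma B_t and hence X_t = x_0 * exp((mu - sigma^2/2) t + sigma B_t).
With mu = 1/3, sigma = 5, x_0 = 5/4, this gives:
  X_t = 5/4 * exp((-73/6) * t + (5) * B_t).
Since sigma*B_t ~ Normal(0, sigma^2 t), E[exp(sigma*B_t)] = exp(sigma^2 t / 2); so E[X_t] = x_0 * exp((mu - sigma^2/2) t) * exp(sigma^2 t / 2) = x_0 * exp(mu t) = 5*exp(t/3)/4.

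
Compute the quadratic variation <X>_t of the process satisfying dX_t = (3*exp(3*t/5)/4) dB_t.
<X>_t = 15*exp(6*t/5)/32 - 15/32

For an Itô process dX_t = a(t) dt + b(t) dB_t, the quadratic variation is <X>_t = int_0^t b(s)^2 ds (the drift term does not contribute). Here b(s) = 3*exp(3*s/5)/4, so
  b(s)^2 = 9*exp(6*s/5)/16.
Integrating from 0 to t:
  <X>_t = int_0^t (9*exp(6*s/5)/16) ds = 15*exp(6*t/5)/32 - 15/32.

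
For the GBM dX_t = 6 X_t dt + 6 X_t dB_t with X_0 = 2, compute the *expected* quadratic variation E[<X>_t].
E[<X>_t] = 3*exp(48*t) - 3

<X>_t = int_0^t (6 * X_s)^2 ds. Taking expectation inside the integral: E[<X>_t] = 6^2 * int_0^t E[X_s^2] ds. For GBM, E[X_s^2] = x_0^2 * exp((2 mu + sigma^2) s). Integrating:
  E[<X>_t] = 6^2 * 2^2 * (exp((2*6 + 6^2) t) - 1) / (2*6 + 6^2)
           = 6^2 * 2^2 * (exp(48 t) - 1) / 48 = 3*exp(48*t) - 3.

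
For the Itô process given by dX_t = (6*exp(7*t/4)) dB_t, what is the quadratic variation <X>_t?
<X>_t = 72*exp(7*t/2)/7 - 72/7

For an Itô process dX_t = a(t) dt + b(t) dB_t, the quadratic variation is <X>_t = int_0^t b(s)^2 ds (the drift term does not contribute). Here b(s) = 6*exp(7*s/4), so
  b(s)^2 = 36*exp(7*s/2).
Integrating from 0 to t:
  <X>_t = int_0^t (36*exp(7*s/2)) ds = 72*exp(7*t/2)/7 - 72/7.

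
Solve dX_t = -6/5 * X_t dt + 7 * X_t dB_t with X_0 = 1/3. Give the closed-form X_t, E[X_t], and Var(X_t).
X_t = 1/3 * exp((-257/10) t + (7) B_t); E[X_t] = exp(-6*t/5)/3; Var(X_t) = (exp(49*t) - 1)*exp(-12*t/5)/9

For GBM dX = mu X dt + sigma X dB with X_0 = x_0, apply Itô to Y = log X: dY = (mu - sigma^2/2) dt + sigma dB, so Y_t = log(x_0) + (mu - sigma^2/2) t + sigma B_t and hence X_t = x_0 * exp((mu - sigma^2/2) t + sigma B_t).
With mu = -6/5, sigma = 7, x_0 = 1/3, this gives:
  X_t = 1/3 * exp((-257/10) * t + (7) * B_t).
Since sigma*B_t ~ Normal(0, sigma^2 t), E[exp(sigma*B_t)] = exp(sigma^2 t / 2); so E[X_t] = x_0 * exp((mu - sigma^2/2) t) * exp(sigma^2 t / 2) = x_0 * exp(mu t) = exp(-6*t/5)/3.
Var(X_t) = E[X_t^2] - (E[X_t])^2 = x_0^2 * exp(2 mu t) * (exp(sigma^2 t) - 1) = (exp(49*t) - 1)*exp(-12*t/5)/9.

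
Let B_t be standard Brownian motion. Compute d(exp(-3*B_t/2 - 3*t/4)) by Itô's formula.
d(exp(-3*B_t/2 - 3*t/4)) = (3*exp(-3*B_t/2 - 3*t/4)/8) dt + (-3*exp(-3*B_t/2 - 3*t/4)/2) dB_t

Itô's formula for f(t, x): d f(t, B_t) = (f_t + (1/2) f_xx) dt + f_x dB_t. Compute partials of f(t, x) = exp(-3*t/4 - 3*x/2):
  f_t(t,x)  = -3*exp(-3*t/4 - 3*x/2)/4
  f_x(t,x)  = -3*exp(-3*t/4 - 3*x/2)/2
  f_xx(t,x) = 9*exp(-3*t/4 - 3*x/2)/4
Assemble drift = f_t + (1/2) f_xx = 3*exp(-3*t/4 - 3*x/2)/8 and diffusion = f_x = -3*exp(-3*t/4 - 3*x/2)/2. Substituting x = B_t:
  d(exp(-3*B_t/2 - 3*t/4)) = (3*exp(-3*B_t/2 - 3*t/4)/8) dt + (-3*exp(-3*B_t/2 - 3*t/4)/2) dB_t.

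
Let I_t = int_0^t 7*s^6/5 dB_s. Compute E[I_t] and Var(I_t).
E[I_t] = 0; Var(I_t) = 49*t^13/325

The Itô integral of a deterministic integrand f(s) has mean 0 because each increment f(s) * (B_{s+ds} - B_s) has mean 0. By the Itô isometry:
  Var( int_0^t f(s) dB_s ) = E[ (int_0^t f(s) dB_s)^2 ] = int_0^t f(s)^2 ds.
Here f(s) = 7*s^6/5, so f(s)^2 = 49*s^12/25. Integrate:
  int_0^t (49*s^12/25) ds = 49*t^13/325.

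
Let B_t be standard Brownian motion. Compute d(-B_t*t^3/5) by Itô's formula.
d(-B_t*t^3/5) = (-3*B_t*t^2/5) dt + (-t^3/5) dB_t

Itô's formula for f(t, x): d f(t, B_t) = (f_t + (1/2) f_xx) dt + f_x dB_t. Compute partials of f(t, x) = -t^3*x/5:
  f_t(t,x)  = -3*t^2*x/5
  f_x(t,x)  = -t^3/5
  f_xx(t,x) = 0
Assemble drift = f_t + (1/2) f_xx = -3*t^2*x/5 and diffusion = f_x = -t^3/5. Substituting x = B_t:
  d(-B_t*t^3/5) = (-3*B_t*t^2/5) dt + (-t^3/5) dB_t.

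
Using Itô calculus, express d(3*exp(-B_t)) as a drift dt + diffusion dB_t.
d(3*exp(-B_t)) = (3*exp(-B_t)/2) dt + (-3*exp(-B_t)) dB_t

Itô's formula for f(B_t) gives d f(B_t) = f'(B_t) dB_t + (1/2) f''(B_t) dt. Compute derivatives of f(x) = 3*exp(-x):
  f'(x)  = -3*exp(-x)
  f''(x) = 3*exp(-x)
Substitute x = B_t and multiply the f'' term by 1/2:
  drift     = (1/2) * (3*exp(-x)) evaluated at B_t = 3*exp(-B_t)/2
  diffusion = (-3*exp(-x)) evaluated at B_t = -3*exp(-B_t)
Therefore d(3*exp(-B_t)) = (3*exp(-B_t)/2) dt + (-3*exp(-B_t)) dB_t.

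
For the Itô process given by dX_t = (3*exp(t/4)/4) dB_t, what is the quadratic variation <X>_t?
<X>_t = 9*exp(t/2)/8 - 9/8

For an Itô process dX_t = a(t) dt + b(t) dB_t, the quadratic variation is <X>_t = int_0^t b(s)^2 ds (the drift term does not contribute). Here b(s) = 3*exp(s/4)/4, so
  b(s)^2 = 9*exp(s/2)/16.
Integrating from 0 to t:
  <X>_t = int_0^t (9*exp(s/2)/16) ds = 9*exp(t/2)/8 - 9/8.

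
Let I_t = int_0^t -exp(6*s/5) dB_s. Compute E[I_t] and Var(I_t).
E[I_t] = 0; Var(I_t) = 5*exp(12*t/5)/12 - 5/12

The Itô integral of a deterministic integrand f(s) has mean 0 because each increment f(s) * (B_{s+ds} - B_s) has mean 0. By the Itô isometry:
  Var( int_0^t f(s) dB_s ) = E[ (int_0^t f(s) dB_s)^2 ] = int_0^t f(s)^2 ds.
Here f(s) = -exp(6*s/5), so f(s)^2 = exp(12*s/5). Integrate:
  int_0^t (exp(12*s/5)) ds = 5*exp(12*t/5)/12 - 5/12.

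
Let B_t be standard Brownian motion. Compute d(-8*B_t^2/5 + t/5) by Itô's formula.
d(-8*B_t^2/5 + t/5) = (-7/5) dt + (-16*B_t/5) dB_t

Itô's formula for f(t, x): d f(t, B_t) = (f_t + (1/2) f_xx) dt + f_x dB_t. Compute partials of f(t, x) = t/5 - 8*x^2/5:
  f_t(t,x)  = 1/5
  f_x(t,x)  = -16*x/5
  f_xx(t,x) = -16/5
Assemble drift = f_t + (1/2) f_xx = -7/5 and diffusion = f_x = -16*x/5. Substituting x = B_t:
  d(-8*B_t^2/5 + t/5) = (-7/5) dt + (-16*B_t/5) dB_t.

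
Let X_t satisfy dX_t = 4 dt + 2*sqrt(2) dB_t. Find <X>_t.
<X>_t = 8*t

For an Itô process dX_t = a(t) dt + b(t) dB_t, the quadratic variation is <X>_t = int_0^t b(s)^2 ds (the drift term does not contribute). Here b(s) = 2*sqrt(2), so
  b(s)^2 = 8.
Integrating from 0 to t:
  <X>_t = int_0^t (8) ds = 8*t.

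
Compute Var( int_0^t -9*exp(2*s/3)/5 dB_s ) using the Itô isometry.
Var = 243*exp(4*t/3)/100 - 243/100

The Itô integral of a deterministic integrand f(s) has mean 0 because each increment f(s) * (B_{s+ds} - B_s) has mean 0. By the Itô isometry:
  Var( int_0^t f(s) dB_s ) = E[ (int_0^t f(s) dB_s)^2 ] = int_0^t f(s)^2 ds.
Here f(s) = -9*exp(2*s/3)/5, so f(s)^2 = 81*exp(4*s/3)/25. Integrate:
  int_0^t (81*exp(4*s/3)/25) ds = 243*exp(4*t/3)/100 - 243/100.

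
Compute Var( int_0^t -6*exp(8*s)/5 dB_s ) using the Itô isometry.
Var = 9*exp(16*t)/100 - 9/100

The Itô integral of a deterministic integrand f(s) has mean 0 because each increment f(s) * (B_{s+ds} - B_s) has mean 0. By the Itô isometry:
  Var( int_0^t f(s) dB_s ) = E[ (int_0^t f(s) dB_s)^2 ] = int_0^t f(s)^2 ds.
Here f(s) = -6*exp(8*s)/5, so f(s)^2 = 36*exp(16*s)/25. Integrate:
  int_0^t (36*exp(16*s)/25) ds = 9*exp(16*t)/100 - 9/100.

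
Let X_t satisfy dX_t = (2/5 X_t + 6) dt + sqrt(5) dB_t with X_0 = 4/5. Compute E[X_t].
E[X_t] = 79*exp(2*t/5)/5 - 15

Taking expectations and using E[dB_t] = 0, the mean m(t) = E[X_t] satisfies the ODE m'(t) = a m(t) + b with m(0) = x_0. With a = 2/5, b = 6, x_0 = 4/5, the solution is
  m(t) = x_0 * exp(a t) + (b/a) * (exp(a t) - 1)
       = (4/5) * exp((2/5) t) + (6/(2/5)) * (exp((2/5) t) - 1)
       = 79*exp(2*t/5)/5 - 15.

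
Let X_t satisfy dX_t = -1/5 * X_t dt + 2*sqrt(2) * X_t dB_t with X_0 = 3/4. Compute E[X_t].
E[X_t] = 3*exp(-t/5)/4

For GBM dX = mu X dt + sigma X dB with X_0 = x_0, apply Itô to Y = log X: dY = (mu - sigma^2/2) dt + sigma dB, so Y_t = log(x_0) + (mu - sigma^2/2) t + sigma B_t and hence X_t = x_0 * exp((mu - sigma^2/2) t + sigma B_t).
With mu = -1/5, sigma = 2*sqrt(2), x_0 = 3/4, this gives:
  X_t = 3/4 * exp((-21/5) * t + (2*sqrt(2)) * B_t).
Since sigma*B_t ~ Normal(0, sigma^2 t), E[exp(sigma*B_t)] = exp(sigma^2 t / 2); so E[X_t] = x_0 * exp((mu - sigma^2/2) t) * exp(sigma^2 t / 2) = x_0 * exp(mu t) = 3*exp(-t/5)/4.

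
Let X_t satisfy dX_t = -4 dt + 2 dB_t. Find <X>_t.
<X>_t = 4*t

For an Itô process dX_t = a(t) dt + b(t) dB_t, the quadratic variation is <X>_t = int_0^t b(s)^2 ds (the drift term does not contribute). Here b(s) = 2, so
  b(s)^2 = 4.
Integrating from 0 to t:
  <X>_t = int_0^t (4) ds = 4*t.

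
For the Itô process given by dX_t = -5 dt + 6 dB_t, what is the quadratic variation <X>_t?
<X>_t = 36*t

For an Itô process dX_t = a(t) dt + b(t) dB_t, the quadratic variation is <X>_t = int_0^t b(s)^2 ds (the drift term does not contribute). Here b(s) = 6, so
  b(s)^2 = 36.
Integrating from 0 to t:
  <X>_t = int_0^t (36) ds = 36*t.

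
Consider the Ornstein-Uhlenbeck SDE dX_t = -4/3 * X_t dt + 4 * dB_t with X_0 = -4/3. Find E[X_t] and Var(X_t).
E[X_t] = -4*exp(-4*t/3)/3; Var(X_t) = 6 - 6*exp(-8*t/3)

The OU SDE dX = -theta X dt + sigma dB admits the integrating factor exp(theta t): d(exp(theta t) X_t) = sigma exp(theta t) dB_t. Integrating from 0 to t:
  X_t = x_0 * exp(-theta t) + sigma * int_0^t exp(-theta (t-s)) dB_s.
The Itô integral has mean 0 and (by the Itô isometry) variance sigma^2 * int_0^t exp(-2 theta (t - s)) ds = sigma^2 * (1 - exp(-2 theta t)) / (2 theta).
With theta = 4/3, sigma = 4, x_0 = -4/3:
  E[X_t] = -4/3 * exp(-4/3 t) = -4*exp(-4*t/3)/3
  Var(X_t) = (4)^2 * (1 - exp(-2*4/3 t)) / (2 * 4/3) = 6 - 6*exp(-8*t/3).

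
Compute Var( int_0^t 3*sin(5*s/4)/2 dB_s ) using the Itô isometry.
Var = 9*t/8 - 9*sin(5*t/2)/20

The Itô integral of a deterministic integrand f(s) has mean 0 because each increment f(s) * (B_{s+ds} - B_s) has mean 0. By the Itô isometry:
  Var( int_0^t f(s) dB_s ) = E[ (int_0^t f(s) dB_s)^2 ] = int_0^t f(s)^2 ds.
Here f(s) = 3*sin(5*s/4)/2, so f(s)^2 = 9*sin(5*s/4)^2/4. Integrate:
  int_0^t (9*sin(5*s/4)^2/4) ds = 9*t/8 - 9*sin(5*t/2)/20.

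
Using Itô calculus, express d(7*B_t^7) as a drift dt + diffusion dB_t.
d(7*B_t^7) = (147*B_t^5) dt + (49*B_t^6) dB_t

Itô's formula for f(B_t) gives d f(B_t) = f'(B_t) dB_t + (1/2) f''(B_t) dt. Compute derivatives of f(x) = 7*x^7:
  f'(x)  = 49*x^6
  f''(x) = 294*x^5
Substitute x = B_t and multiply the f'' term by 1/2:
  drift     = (1/2) * (294*x^5) evaluated at B_t = 147*B_t^5
  diffusion = (49*x^6) evaluated at B_t = 49*B_t^6
Therefore d(7*B_t^7) = (147*B_t^5) dt + (49*B_t^6) dB_t.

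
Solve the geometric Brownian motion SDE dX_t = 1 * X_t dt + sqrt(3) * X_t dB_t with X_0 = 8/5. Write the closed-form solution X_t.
X_t = 8/5 * exp((-1/2) * t + (sqrt(3)) * B_t)

For GBM dX = mu X dt + sigma X dB with X_0 = x_0, apply Itô to Y = log X: dY = (mu - sigma^2/2) dt + sigma dB, so Y_t = log(x_0) + (mu - sigma^2/2) t + sigma B_t and hence X_t = x_0 * exp((mu - sigma^2/2) t + sigma B_t).
With mu = 1, sigma = sqrt(3), x_0 = 8/5, this gives:
  X_t = 8/5 * exp((-1/2) * t + (sqrt(3)) * B_t).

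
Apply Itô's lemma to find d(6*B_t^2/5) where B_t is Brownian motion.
d(6*B_t^2/5) = (6/5) dt + (12*B_t/5) dB_t

Itô's formula for f(B_t) gives d f(B_t) = f'(B_t) dB_t + (1/2) f''(B_t) dt. Compute derivatives of f(x) = 6*x^2/5:
  f'(x)  = 12*x/5
  f''(x) = 12/5
Substitute x = B_t and multiply the f'' term by 1/2:
  drift     = (1/2) * (12/5) evaluated at B_t = 6/5
  diffusion = (12*x/5) evaluated at B_t = 12*B_t/5
Therefore d(6*B_t^2/5) = (6/5) dt + (12*B_t/5) dB_t.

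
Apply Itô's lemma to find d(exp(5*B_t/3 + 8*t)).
d(exp(5*B_t/3 + 8*t)) = (169*exp(5*B_t/3 + 8*t)/18) dt + (5*exp(5*B_t/3 + 8*t)/3) dB_t

Itô's formula for f(t, x): d f(t, B_t) = (f_t + (1/2) f_xx) dt + f_x dB_t. Compute partials of f(t, x) = exp(8*t + 5*x/3):
  f_t(t,x)  = 8*exp(8*t + 5*x/3)
  f_x(t,x)  = 5*exp(8*t + 5*x/3)/3
  f_xx(t,x) = 25*exp(8*t + 5*x/3)/9
Assemble drift = f_t + (1/2) f_xx = 169*exp(8*t + 5*x/3)/18 and diffusion = f_x = 5*exp(8*t + 5*x/3)/3. Substituting x = B_t:
  d(exp(5*B_t/3 + 8*t)) = (169*exp(5*B_t/3 + 8*t)/18) dt + (5*exp(5*B_t/3 + 8*t)/3) dB_t.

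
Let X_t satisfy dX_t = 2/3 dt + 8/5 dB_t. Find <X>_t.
<X>_t = 64*t/25

For an Itô process dX_t = a(t) dt + b(t) dB_t, the quadratic variation is <X>_t = int_0^t b(s)^2 ds (the drift term does not contribute). Here b(s) = 8/5, so
  b(s)^2 = 64/25.
Integrating from 0 to t:
  <X>_t = int_0^t (64/25) ds = 64*t/25.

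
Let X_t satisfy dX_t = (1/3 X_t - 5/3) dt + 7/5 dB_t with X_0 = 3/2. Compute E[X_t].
E[X_t] = 5 - 7*exp(t/3)/2

Taking expectations and using E[dB_t] = 0, the mean m(t) = E[X_t] satisfies the ODE m'(t) = a m(t) + b with m(0) = x_0. With a = 1/3, b = -5/3, x_0 = 3/2, the solution is
  m(t) = x_0 * exp(a t) + (b/a) * (exp(a t) - 1)
       = (3/2) * exp((1/3) t) + ((-5/3)/(1/3)) * (exp((1/3) t) - 1)
       = 5 - 7*exp(t/3)/2.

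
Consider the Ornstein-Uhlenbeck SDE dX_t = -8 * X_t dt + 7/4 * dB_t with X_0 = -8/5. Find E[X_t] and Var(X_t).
E[X_t] = -8*exp(-8*t)/5; Var(X_t) = 49/256 - 49*exp(-16*t)/256

The OU SDE dX = -theta X dt + sigma dB admits the integrating factor exp(theta t): d(exp(theta t) X_t) = sigma exp(theta t) dB_t. Integrating from 0 to t:
  X_t = x_0 * exp(-theta t) + sigma * int_0^t exp(-theta (t-s)) dB_s.
The Itô integral has mean 0 and (by the Itô isometry) variance sigma^2 * int_0^t exp(-2 theta (t - s)) ds = sigma^2 * (1 - exp(-2 theta t)) / (2 theta).
With theta = 8, sigma = 7/4, x_0 = -8/5:
  E[X_t] = -8/5 * exp(-8 t) = -8*exp(-8*t)/5
  Var(X_t) = (7/4)^2 * (1 - exp(-2*8 t)) / (2 * 8) = 49/256 - 49*exp(-16*t)/256.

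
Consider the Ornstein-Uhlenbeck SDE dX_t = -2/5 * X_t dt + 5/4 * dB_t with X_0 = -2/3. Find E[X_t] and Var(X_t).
E[X_t] = -2*exp(-2*t/5)/3; Var(X_t) = 125/64 - 125*exp(-4*t/5)/64

The OU SDE dX = -theta X dt + sigma dB admits the integrating factor exp(theta t): d(exp(theta t) X_t) = sigma exp(theta t) dB_t. Integrating from 0 to t:
  X_t = x_0 * exp(-theta t) + sigma * int_0^t exp(-theta (t-s)) dB_s.
The Itô integral has mean 0 and (by the Itô isometry) variance sigma^2 * int_0^t exp(-2 theta (t - s)) ds = sigma^2 * (1 - exp(-2 theta t)) / (2 theta).
With theta = 2/5, sigma = 5/4, x_0 = -2/3:
  E[X_t] = -2/3 * exp(-2/5 t) = -2*exp(-2*t/5)/3
  Var(X_t) = (5/4)^2 * (1 - exp(-2*2/5 t)) / (2 * 2/5) = 125/64 - 125*exp(-4*t/5)/64.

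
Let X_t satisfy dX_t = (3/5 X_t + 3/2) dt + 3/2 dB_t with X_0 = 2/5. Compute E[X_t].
E[X_t] = 29*exp(3*t/5)/10 - 5/2

Taking expectations and using E[dB_t] = 0, the mean m(t) = E[X_t] satisfies the ODE m'(t) = a m(t) + b with m(0) = x_0. With a = 3/5, b = 3/2, x_0 = 2/5, the solution is
  m(t) = x_0 * exp(a t) + (b/a) * (exp(a t) - 1)
       = (2/5) * exp((3/5) t) + ((3/2)/(3/5)) * (exp((3/5) t) - 1)
       = 29*exp(3*t/5)/10 - 5/2.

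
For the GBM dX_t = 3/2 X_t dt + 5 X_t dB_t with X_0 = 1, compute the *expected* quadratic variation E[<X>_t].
E[<X>_t] = 25*exp(28*t)/28 - 25/28

<X>_t = int_0^t (5 * X_s)^2 ds. Taking expectation inside the integral: E[<X>_t] = 5^2 * int_0^t E[X_s^2] ds. For GBM, E[X_s^2] = x_0^2 * exp((2 mu + sigma^2) s). Integrating:
  E[<X>_t] = 5^2 * 1^2 * (exp((2*(3/2) + 5^2) t) - 1) / (2*(3/2) + 5^2)
           = 5^2 * 1^2 * (exp(28 t) - 1) / 28 = 25*exp(28*t)/28 - 25/28.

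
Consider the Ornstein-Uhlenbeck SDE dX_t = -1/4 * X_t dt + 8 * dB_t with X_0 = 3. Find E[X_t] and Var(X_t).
E[X_t] = 3*exp(-t/4); Var(X_t) = 128 - 128*exp(-t/2)

The OU SDE dX = -theta X dt + sigma dB admits the integrating factor exp(theta t): d(exp(theta t) X_t) = sigma exp(theta t) dB_t. Integrating from 0 to t:
  X_t = x_0 * exp(-theta t) + sigma * int_0^t exp(-theta (t-s)) dB_s.
The Itô integral has mean 0 and (by the Itô isometry) variance sigma^2 * int_0^t exp(-2 theta (t - s)) ds = sigma^2 * (1 - exp(-2 theta t)) / (2 theta).
With theta = 1/4, sigma = 8, x_0 = 3:
  E[X_t] = 3 * exp(-1/4 t) = 3*exp(-t/4)
  Var(X_t) = (8)^2 * (1 - exp(-2*1/4 t)) / (2 * 1/4) = 128 - 128*exp(-t/2).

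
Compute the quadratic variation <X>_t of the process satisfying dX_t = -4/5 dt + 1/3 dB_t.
<X>_t = t/9

For an Itô process dX_t = a(t) dt + b(t) dB_t, the quadratic variation is <X>_t = int_0^t b(s)^2 ds (the drift term does not contribute). Here b(s) = 1/3, so
  b(s)^2 = 1/9.
Integrating from 0 to t:
  <X>_t = int_0^t (1/9) ds = t/9.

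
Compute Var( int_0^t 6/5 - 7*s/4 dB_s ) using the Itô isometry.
Var = t*(1225*t^2 - 2520*t + 1728)/1200

The Itô integral of a deterministic integrand f(s) has mean 0 because each increment f(s) * (B_{s+ds} - B_s) has mean 0. By the Itô isometry:
  Var( int_0^t f(s) dB_s ) = E[ (int_0^t f(s) dB_s)^2 ] = int_0^t f(s)^2 ds.
Here f(s) = 6/5 - 7*s/4, so f(s)^2 = (35*s - 24)^2/400. Integrate:
  int_0^t ((35*s - 24)^2/400) ds = t*(1225*t^2 - 2520*t + 1728)/1200.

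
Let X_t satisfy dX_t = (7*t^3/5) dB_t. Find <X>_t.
<X>_t = 7*t^7/25

For an Itô process dX_t = a(t) dt + b(t) dB_t, the quadratic variation is <X>_t = int_0^t b(s)^2 ds (the drift term does not contribute). Here b(s) = 7*s^3/5, so
  b(s)^2 = 49*s^6/25.
Integrating from 0 to t:
  <X>_t = int_0^t (49*s^6/25) ds = 7*t^7/25.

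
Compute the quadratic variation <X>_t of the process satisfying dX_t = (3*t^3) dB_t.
<X>_t = 9*t^7/7

For an Itô process dX_t = a(t) dt + b(t) dB_t, the quadratic variation is <X>_t = int_0^t b(s)^2 ds (the drift term does not contribute). Here b(s) = 3*s^3, so
  b(s)^2 = 9*s^6.
Integrating from 0 to t:
  <X>_t = int_0^t (9*s^6) ds = 9*t^7/7.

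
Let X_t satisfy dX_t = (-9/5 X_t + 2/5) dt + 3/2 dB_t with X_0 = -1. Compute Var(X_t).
Var(X_t) = 5/8 - 5*exp(-18*t/5)/8

The variance V(t) = Var(X_t) satisfies V'(t) = 2 a V(t) + c^2 with V(0) = 0 (drift coefficient is linear in X, diffusion is constant). With a = -9/5, c = 3/2, the solution is
  V(t) = (c^2 / (2 a)) * (exp(2 a t) - 1)
       = ((3/2)^2 / (2*(-9/5))) * (exp((-18/5) t) - 1)
       = 5/8 - 5*exp(-18*t/5)/8.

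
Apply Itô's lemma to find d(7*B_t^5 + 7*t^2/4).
d(7*B_t^5 + 7*t^2/4) = (70*B_t^3 + 7*t/2) dt + (35*B_t^4) dB_t

Itô's formula for f(t, x): d f(t, B_t) = (f_t + (1/2) f_xx) dt + f_x dB_t. Compute partials of f(t, x) = 7*t^2/4 + 7*x^5:
  f_t(t,x)  = 7*t/2
  f_x(t,x)  = 35*x^4
  f_xx(t,x) = 140*x^3
Assemble drift = f_t + (1/2) f_xx = 7*t/2 + 70*x^3 and diffusion = f_x = 35*x^4. Substituting x = B_t:
  d(7*B_t^5 + 7*t^2/4) = (70*B_t^3 + 7*t/2) dt + (35*B_t^4) dB_t.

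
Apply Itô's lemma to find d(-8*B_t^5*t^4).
d(-8*B_t^5*t^4) = (B_t^3*t^3*(-32*B_t^2 - 80*t)) dt + (-40*B_t^4*t^4) dB_t

Itô's formula for f(t, x): d f(t, B_t) = (f_t + (1/2) f_xx) dt + f_x dB_t. Compute partials of f(t, x) = -8*t^4*x^5:
  f_t(t,x)  = -32*t^3*x^5
  f_x(t,x)  = -40*t^4*x^4
  f_xx(t,x) = -160*t^4*x^3
Assemble drift = f_t + (1/2) f_xx = t^3*x^3*(-80*t - 32*x^2) and diffusion = f_x = -40*t^4*x^4. Substituting x = B_t:
  d(-8*B_t^5*t^4) = (B_t^3*t^3*(-32*B_t^2 - 80*t)) dt + (-40*B_t^4*t^4) dB_t.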